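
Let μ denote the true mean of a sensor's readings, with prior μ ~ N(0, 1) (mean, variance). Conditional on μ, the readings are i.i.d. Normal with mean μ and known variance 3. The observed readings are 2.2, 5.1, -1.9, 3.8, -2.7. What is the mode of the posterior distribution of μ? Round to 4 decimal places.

n = 5; x̄ = (2.2 + 5.1 + (-1.9) + 3.8 + (-2.7))/5 = 6.5/5 = 1.3.
For a Normal prior and Normal likelihood with known variance, the posterior is Normal; its mode equals its mean, the precision-weighted average.
Prior precision 1/σ₀² = 1/1 = 1; data precision n/σ² = 5/3.
μ̂ = (1·0 + (5/3)·1.3) / (1 + 5/3) = (13/6)/(8/3) = 0.8125.

μ̂_MAP = 0.8125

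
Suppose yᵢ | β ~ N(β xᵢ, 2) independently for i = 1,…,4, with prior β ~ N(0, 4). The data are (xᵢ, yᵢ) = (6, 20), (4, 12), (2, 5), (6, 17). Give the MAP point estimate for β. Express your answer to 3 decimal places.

log p(β | y) = −Σ(yᵢ − βxᵢ)²/(2·2) − β²/(2·4) + const.
Setting the derivative to zero: Σxᵢ(yᵢ − βxᵢ)/2 − β/4 = 0, so β = Σxᵢyᵢ / (Σxᵢ² + σ²/τ²).
Σxᵢyᵢ = 6·20 + 4·12 + 2·5 + 6·17 = 280; Σxᵢ² = 92; σ²/τ² = 0.5.
β̂_MAP = 280 / (92 + 0.5) = 280/92.5 ≈ 3.027.

β̂_MAP = 3.027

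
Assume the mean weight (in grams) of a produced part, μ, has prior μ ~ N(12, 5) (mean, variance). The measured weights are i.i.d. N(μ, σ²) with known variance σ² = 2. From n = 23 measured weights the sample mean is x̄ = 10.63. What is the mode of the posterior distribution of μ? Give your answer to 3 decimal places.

n = 23, x̄ = 10.63.
For a Normal prior and Normal likelihood with known variance, the posterior is Normal; its mode equals its mean, the precision-weighted average.
Prior precision 1/σ₀² = 1/5 = 0.2; data precision n/σ² = 23/2 = 11.5.
μ̂ = (0.2·12 + 11.5·10.63) / (0.2 + 11.5) = 124.645/11.7 = 24929/2340 ≈ 10.653.

μ̂_MAP = 10.653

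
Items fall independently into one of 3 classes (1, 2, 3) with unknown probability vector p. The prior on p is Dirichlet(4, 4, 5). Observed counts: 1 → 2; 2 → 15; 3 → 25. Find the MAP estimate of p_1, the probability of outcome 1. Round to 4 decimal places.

The posterior is Dirichlet(αᵢ + nᵢ) = Dirichlet(6, 19, 30).
For a Dirichlet(a₁,…,a_K) with all aᵢ > 1, the mode has j-th component (aⱼ − 1)/(Σaᵢ − K).
Here Σaᵢ = 55 and K = 3, so p_1 = (6 − 1)/(55 − 3) = 5/52 ≈ 0.0962.

MAP estimate: 0.0962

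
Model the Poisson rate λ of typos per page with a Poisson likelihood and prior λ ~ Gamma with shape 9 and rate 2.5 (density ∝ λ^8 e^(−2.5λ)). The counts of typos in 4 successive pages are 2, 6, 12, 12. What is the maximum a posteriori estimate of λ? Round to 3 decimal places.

λ̂_MAP = 6.154

Σxᵢ = 2+6+12+12 = 32, with n = 4.
Posterior ∝ λ^8e^(−2.5λ) · λ^32e^(−4λ) = λ^40e^(−6.5λ), i.e. Gamma(shape=41, rate=6.5).
The mode of a Gamma(a, b) with a ≥ 1 (shape–rate) is (a−1)/b = 40/6.5 ≈ 6.154.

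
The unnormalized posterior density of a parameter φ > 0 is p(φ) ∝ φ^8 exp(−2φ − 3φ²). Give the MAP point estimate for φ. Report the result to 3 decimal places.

ℓ'(φ) = 8/φ − 2 − 6φ. Setting this to zero and multiplying by φ: 6φ² + 2φ − 8 = 0.
φ = (−2 + √(2² + 4·6·8)) / (2·6) = (−2 + √196) / 12 = (−2 + 14)/12 = 1.
ℓ''(φ) = −8/φ² − 6 < 0, confirming a maximum.

φ̂_MAP = 1.000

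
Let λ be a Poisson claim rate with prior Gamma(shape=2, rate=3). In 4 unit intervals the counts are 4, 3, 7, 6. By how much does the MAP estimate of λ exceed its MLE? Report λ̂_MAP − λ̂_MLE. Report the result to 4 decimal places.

MAP − MLE = -2.0000

Σxᵢ = 20. Posterior is Gamma(22, 7); MAP = (22−1)/7 = 21/7 ≈ 3.00000.
MLE = x̄ = 20/4 ≈ 5.00000.
Difference = 21/7 − 20/4 = -2 ≈ -2.0000.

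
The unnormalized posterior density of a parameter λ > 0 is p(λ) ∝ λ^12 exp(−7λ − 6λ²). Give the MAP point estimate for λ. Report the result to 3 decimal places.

λ̂_MAP = 0.750

ℓ'(λ) = 12/λ − 7 − 12λ. Setting this to zero and multiplying by λ: 12λ² + 7λ − 12 = 0.
λ = (−7 + √(7² + 4·12·12)) / (2·12) = (−7 + √625) / 24 = (−7 + 25)/24 = 3/4.
ℓ''(λ) = −12/λ² − 12 < 0, confirming a maximum.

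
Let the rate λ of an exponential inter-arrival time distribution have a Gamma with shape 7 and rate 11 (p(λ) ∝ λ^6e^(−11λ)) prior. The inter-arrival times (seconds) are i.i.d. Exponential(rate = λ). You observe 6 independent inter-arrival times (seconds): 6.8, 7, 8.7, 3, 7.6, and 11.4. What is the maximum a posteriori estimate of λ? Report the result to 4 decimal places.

The Exponential(rate=λ) likelihood is ∝ λ^n e^(−λΣtᵢ). Here n = 6 and Σtᵢ = 6.8 + 7 + 8.7 + 3 + 7.6 + 11.4 = 44.5.
Posterior ∝ λ^6e^(−11λ) · λ^6e^(−44.5λ) = λ^12e^(−55.5λ), i.e. Gamma(13, 55.5).
Mode = (a−1)/b = 12/55.5 ≈ 0.2162.

λ̂_MAP = 0.2162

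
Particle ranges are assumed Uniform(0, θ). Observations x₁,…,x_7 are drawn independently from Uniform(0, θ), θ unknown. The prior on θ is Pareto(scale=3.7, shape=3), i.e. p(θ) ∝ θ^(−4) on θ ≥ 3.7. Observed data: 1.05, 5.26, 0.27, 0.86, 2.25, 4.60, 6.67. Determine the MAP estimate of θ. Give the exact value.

The Uniform(0, θ) likelihood is θ^(−n) for θ ≥ max(xᵢ), zero otherwise. Here max(xᵢ) = 6.67.
Posterior ∝ θ^(−4) · θ^(−7) = θ^(−11) on θ ≥ max(3.7, 6.67) = 6.67.
This density is strictly decreasing in θ, so the posterior mode lies at the lower boundary of the support.

θ̂_MAP = 6.67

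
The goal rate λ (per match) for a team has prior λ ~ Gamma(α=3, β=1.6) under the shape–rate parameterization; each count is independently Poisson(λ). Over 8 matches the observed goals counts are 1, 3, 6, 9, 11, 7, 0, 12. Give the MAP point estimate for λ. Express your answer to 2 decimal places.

Σxᵢ = 1+3+6+9+11+7+0+12 = 49, with n = 8.
Posterior ∝ λ^2e^(−1.6λ) · λ^49e^(−8λ) = λ^51e^(−9.6λ), i.e. Gamma(shape=52, rate=9.6).
The mode of a Gamma(a, b) with a ≥ 1 (shape–rate) is (a−1)/b = 51/9.6 ≈ 5.31.

λ̂_MAP = 5.31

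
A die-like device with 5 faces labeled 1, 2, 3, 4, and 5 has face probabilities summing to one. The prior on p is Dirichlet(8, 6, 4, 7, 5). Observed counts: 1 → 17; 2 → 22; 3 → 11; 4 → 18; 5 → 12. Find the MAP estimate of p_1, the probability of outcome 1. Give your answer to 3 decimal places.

The posterior is Dirichlet(αᵢ + nᵢ) = Dirichlet(25, 28, 15, 25, 17).
For a Dirichlet(a₁,…,a_K) with all aᵢ > 1, the mode has j-th component (aⱼ − 1)/(Σaᵢ − K).
Here Σaᵢ = 110 and K = 5, so p_1 = (25 − 1)/(110 − 5) = 24/105 ≈ 0.229.

MAP estimate: 0.229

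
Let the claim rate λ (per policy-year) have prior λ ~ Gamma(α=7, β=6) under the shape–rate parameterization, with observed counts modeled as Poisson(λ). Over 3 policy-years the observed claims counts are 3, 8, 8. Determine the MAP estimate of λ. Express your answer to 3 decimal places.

λ̂_MAP = 2.778

Σxᵢ = 3+8+8 = 19, with n = 3.
Posterior ∝ λ^6e^(−6λ) · λ^19e^(−3λ) = λ^25e^(−9λ), i.e. Gamma(shape=26, rate=9).
The mode of a Gamma(a, b) with a ≥ 1 (shape–rate) is (a−1)/b = 25/9 ≈ 2.778.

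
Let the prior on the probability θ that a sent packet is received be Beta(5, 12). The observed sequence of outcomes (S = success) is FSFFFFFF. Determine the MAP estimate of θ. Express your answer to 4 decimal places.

Prior: Beta(5, 12).
Data: 1 success in 8 trials (from the sequence). The binomial likelihood contributes θ(1−θ)^7, so the posterior is Beta(5+1, 12+7) = Beta(6, 19).
For Beta(a, b) with a, b > 1 the mode is (a−1)/(a+b−2) = 5/23 ≈ 0.2174.

θ̂_MAP = 0.2174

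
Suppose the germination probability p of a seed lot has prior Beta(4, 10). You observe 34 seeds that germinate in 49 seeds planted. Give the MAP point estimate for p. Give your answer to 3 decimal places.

p̂_MAP = 0.607

Prior: Beta(4, 10).
Data: 34 successes in 49 trials. The binomial likelihood contributes p^34(1−p)^15, so the posterior is Beta(4+34, 10+15) = Beta(38, 25).
For Beta(a, b) with a, b > 1 the mode is (a−1)/(a+b−2) = 37/61 ≈ 0.607.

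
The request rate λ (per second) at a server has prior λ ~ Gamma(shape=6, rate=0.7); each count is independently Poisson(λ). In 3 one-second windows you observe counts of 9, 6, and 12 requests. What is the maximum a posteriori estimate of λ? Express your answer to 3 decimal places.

Σxᵢ = 9+6+12 = 27, with n = 3.
Posterior ∝ λ^5e^(−0.7λ) · λ^27e^(−3λ) = λ^32e^(−3.7λ), i.e. Gamma(shape=33, rate=3.7).
The mode of a Gamma(a, b) with a ≥ 1 (shape–rate) is (a−1)/b = 32/3.7 ≈ 8.649.

λ̂_MAP = 8.649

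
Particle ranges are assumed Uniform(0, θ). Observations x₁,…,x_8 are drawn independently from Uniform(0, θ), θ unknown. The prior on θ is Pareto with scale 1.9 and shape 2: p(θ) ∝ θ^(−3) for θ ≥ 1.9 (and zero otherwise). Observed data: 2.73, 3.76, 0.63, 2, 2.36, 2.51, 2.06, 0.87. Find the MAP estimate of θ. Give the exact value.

The Uniform(0, θ) likelihood is θ^(−n) for θ ≥ max(xᵢ), zero otherwise. Here max(xᵢ) = 3.76.
Posterior ∝ θ^(−3) · θ^(−8) = θ^(−11) on θ ≥ max(1.9, 3.76) = 3.76.
This density is strictly decreasing in θ, so the posterior mode lies at the lower boundary of the support.

θ̂_MAP = 3.76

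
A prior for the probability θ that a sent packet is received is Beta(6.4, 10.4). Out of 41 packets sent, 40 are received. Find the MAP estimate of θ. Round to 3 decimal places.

Prior: Beta(6.4, 10.4).
Data: 40 successes in 41 trials. The binomial likelihood contributes θ^40(1−θ)^1, so the posterior is Beta(6.4+40, 10.4+1) = Beta(46.4, 11.4).
For Beta(a, b) with a, b > 1 the mode is (a−1)/(a+b−2) = 45.4/55.8 ≈ 0.814.

θ̂_MAP = 0.814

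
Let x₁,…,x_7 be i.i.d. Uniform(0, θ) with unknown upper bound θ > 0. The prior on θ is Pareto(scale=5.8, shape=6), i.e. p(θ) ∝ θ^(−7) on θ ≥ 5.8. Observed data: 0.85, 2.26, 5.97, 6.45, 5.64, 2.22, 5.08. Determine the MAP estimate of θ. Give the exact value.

The Uniform(0, θ) likelihood is θ^(−n) for θ ≥ max(xᵢ), zero otherwise. Here max(xᵢ) = 6.45.
Posterior ∝ θ^(−7) · θ^(−7) = θ^(−14) on θ ≥ max(5.8, 6.45) = 6.45.
This density is strictly decreasing in θ, so the posterior mode lies at the lower boundary of the support.

θ̂_MAP = 6.45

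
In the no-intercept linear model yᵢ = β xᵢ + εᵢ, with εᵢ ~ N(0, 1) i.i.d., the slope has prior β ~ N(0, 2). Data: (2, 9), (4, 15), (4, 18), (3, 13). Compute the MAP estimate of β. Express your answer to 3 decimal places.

β̂_MAP = 4.154

log p(β | y) = −Σ(yᵢ − βxᵢ)²/(2·1) − β²/(2·2) + const.
Setting the derivative to zero: Σxᵢ(yᵢ − βxᵢ)/1 − β/2 = 0, so β = Σxᵢyᵢ / (Σxᵢ² + σ²/τ²).
Σxᵢyᵢ = 2·9 + 4·15 + 4·18 + 3·13 = 189; Σxᵢ² = 45; σ²/τ² = 0.5.
β̂_MAP = 189 / (45 + 0.5) = 189/45.5 ≈ 4.154.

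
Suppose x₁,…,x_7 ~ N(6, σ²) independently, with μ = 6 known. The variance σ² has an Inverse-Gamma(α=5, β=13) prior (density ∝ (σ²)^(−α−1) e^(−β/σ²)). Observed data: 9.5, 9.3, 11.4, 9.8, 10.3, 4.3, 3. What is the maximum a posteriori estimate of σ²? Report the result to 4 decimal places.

σ̂²_MAP = 6.4800

Sum of squared deviations about the known mean: SS = (9.5−6)² + (9.3−6)² + (11.4−6)² + (9.8−6)² + (10.3−6)² + (4.3−6)² + (3−6)² = 97.12.
The Normal likelihood contributes (σ²)^(−n/2) exp(−SS/(2σ²)), so the posterior is Inverse-Gamma(α + n/2, β + SS/2) = Inverse-Gamma(8.5, 61.56).
The mode of Inverse-Gamma(a, b) is b/(a+1) = 61.56/9.5 ≈ 6.4800.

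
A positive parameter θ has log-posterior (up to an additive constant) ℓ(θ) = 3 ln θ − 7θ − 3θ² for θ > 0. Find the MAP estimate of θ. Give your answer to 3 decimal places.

θ̂_MAP = 0.333

ℓ'(θ) = 3/θ − 7 − 6θ. Setting this to zero and multiplying by θ: 6θ² + 7θ − 3 = 0.
θ = (−7 + √(7² + 4·6·3)) / (2·6) = (−7 + √121) / 12 = (−7 + 11)/12 = 1/3.
ℓ''(θ) = −3/θ² − 6 < 0, confirming a maximum.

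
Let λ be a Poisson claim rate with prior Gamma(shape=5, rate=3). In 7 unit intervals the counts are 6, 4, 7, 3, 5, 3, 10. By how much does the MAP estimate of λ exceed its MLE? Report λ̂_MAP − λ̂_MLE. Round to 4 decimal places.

Σxᵢ = 38. Posterior is Gamma(43, 10); MAP = (43−1)/10 = 42/10 ≈ 4.20000.
MLE = x̄ = 38/7 ≈ 5.42857.
Difference = 42/10 − 38/7 = -43/35 ≈ -1.2286.

MAP − MLE = -1.2286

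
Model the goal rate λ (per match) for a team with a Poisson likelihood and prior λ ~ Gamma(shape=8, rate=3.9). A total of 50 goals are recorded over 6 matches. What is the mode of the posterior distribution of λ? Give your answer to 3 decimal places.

λ̂_MAP = 5.758

Σxᵢ = 50, n = 6.
Posterior ∝ λ^7e^(−3.9λ) · λ^50e^(−6λ) = λ^57e^(−9.9λ), i.e. Gamma(shape=58, rate=9.9).
The mode of a Gamma(a, b) with a ≥ 1 (shape–rate) is (a−1)/b = 57/9.9 ≈ 5.758.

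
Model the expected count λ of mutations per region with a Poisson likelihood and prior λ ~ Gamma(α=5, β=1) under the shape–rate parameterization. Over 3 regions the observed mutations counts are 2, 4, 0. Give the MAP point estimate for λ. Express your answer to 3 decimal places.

Σxᵢ = 2+4+0 = 6, with n = 3.
Posterior ∝ λ^4e^(−1λ) · λ^6e^(−3λ) = λ^10e^(−4λ), i.e. Gamma(shape=11, rate=4).
The mode of a Gamma(a, b) with a ≥ 1 (shape–rate) is (a−1)/b = 10/4 ≈ 2.500.

λ̂_MAP = 2.500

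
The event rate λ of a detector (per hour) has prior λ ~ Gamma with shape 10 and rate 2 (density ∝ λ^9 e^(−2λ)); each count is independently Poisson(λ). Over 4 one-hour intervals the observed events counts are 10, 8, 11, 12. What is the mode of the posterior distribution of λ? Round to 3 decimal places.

Σxᵢ = 10+8+11+12 = 41, with n = 4.
Posterior ∝ λ^9e^(−2λ) · λ^41e^(−4λ) = λ^50e^(−6λ), i.e. Gamma(shape=51, rate=6).
The mode of a Gamma(a, b) with a ≥ 1 (shape–rate) is (a−1)/b = 50/6 ≈ 8.333.

λ̂_MAP = 8.333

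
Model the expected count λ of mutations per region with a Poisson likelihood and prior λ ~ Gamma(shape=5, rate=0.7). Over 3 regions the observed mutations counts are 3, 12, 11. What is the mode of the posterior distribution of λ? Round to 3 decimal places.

λ̂_MAP = 8.108

Σxᵢ = 3+12+11 = 26, with n = 3.
Posterior ∝ λ^4e^(−0.7λ) · λ^26e^(−3λ) = λ^30e^(−3.7λ), i.e. Gamma(shape=31, rate=3.7).
The mode of a Gamma(a, b) with a ≥ 1 (shape–rate) is (a−1)/b = 30/3.7 ≈ 8.108.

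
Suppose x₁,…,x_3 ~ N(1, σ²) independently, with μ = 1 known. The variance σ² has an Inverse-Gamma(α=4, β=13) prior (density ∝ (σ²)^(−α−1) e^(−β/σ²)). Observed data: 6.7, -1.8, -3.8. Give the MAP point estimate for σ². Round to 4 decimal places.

σ̂²_MAP = 6.8746

Sum of squared deviations about the known mean: SS = (6.7−1)² + (-1.8−1)² + (-3.8−1)² = 63.37.
The Normal likelihood contributes (σ²)^(−n/2) exp(−SS/(2σ²)), so the posterior is Inverse-Gamma(α + n/2, β + SS/2) = Inverse-Gamma(5.5, 44.685).
The mode of Inverse-Gamma(a, b) is b/(a+1) = 44.685/6.5 ≈ 6.8746.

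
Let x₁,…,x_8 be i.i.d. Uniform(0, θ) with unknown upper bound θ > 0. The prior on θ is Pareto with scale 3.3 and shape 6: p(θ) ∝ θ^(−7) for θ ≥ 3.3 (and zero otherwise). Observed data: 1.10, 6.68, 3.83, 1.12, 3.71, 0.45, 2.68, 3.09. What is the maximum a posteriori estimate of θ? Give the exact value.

The Uniform(0, θ) likelihood is θ^(−n) for θ ≥ max(xᵢ), zero otherwise. Here max(xᵢ) = 6.68.
Posterior ∝ θ^(−7) · θ^(−8) = θ^(−15) on θ ≥ max(3.3, 6.68) = 6.68.
This density is strictly decreasing in θ, so the posterior mode lies at the lower boundary of the support.

θ̂_MAP = 6.68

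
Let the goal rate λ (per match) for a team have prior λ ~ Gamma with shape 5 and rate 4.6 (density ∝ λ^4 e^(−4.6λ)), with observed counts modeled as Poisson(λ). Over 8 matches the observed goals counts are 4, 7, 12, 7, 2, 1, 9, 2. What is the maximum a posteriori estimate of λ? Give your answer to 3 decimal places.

Σxᵢ = 4+7+12+7+2+1+9+2 = 44, with n = 8.
Posterior ∝ λ^4e^(−4.6λ) · λ^44e^(−8λ) = λ^48e^(−12.6λ), i.e. Gamma(shape=49, rate=12.6).
The mode of a Gamma(a, b) with a ≥ 1 (shape–rate) is (a−1)/b = 48/12.6 ≈ 3.810.

λ̂_MAP = 3.810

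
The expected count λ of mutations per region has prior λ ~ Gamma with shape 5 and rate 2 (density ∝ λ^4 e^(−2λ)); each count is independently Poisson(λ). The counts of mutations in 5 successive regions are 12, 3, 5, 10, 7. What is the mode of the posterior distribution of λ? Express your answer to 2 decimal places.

λ̂_MAP = 5.86

Σxᵢ = 12+3+5+10+7 = 37, with n = 5.
Posterior ∝ λ^4e^(−2λ) · λ^37e^(−5λ) = λ^41e^(−7λ), i.e. Gamma(shape=42, rate=7).
The mode of a Gamma(a, b) with a ≥ 1 (shape–rate) is (a−1)/b = 41/7 ≈ 5.86.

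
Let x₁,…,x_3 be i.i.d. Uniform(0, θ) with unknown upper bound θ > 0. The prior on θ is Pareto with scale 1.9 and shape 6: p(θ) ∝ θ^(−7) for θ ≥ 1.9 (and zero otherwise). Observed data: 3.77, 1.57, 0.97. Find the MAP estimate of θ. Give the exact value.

θ̂_MAP = 3.77

The Uniform(0, θ) likelihood is θ^(−n) for θ ≥ max(xᵢ), zero otherwise. Here max(xᵢ) = 3.77.
Posterior ∝ θ^(−7) · θ^(−3) = θ^(−10) on θ ≥ max(1.9, 3.77) = 3.77.
This density is strictly decreasing in θ, so the posterior mode lies at the lower boundary of the support.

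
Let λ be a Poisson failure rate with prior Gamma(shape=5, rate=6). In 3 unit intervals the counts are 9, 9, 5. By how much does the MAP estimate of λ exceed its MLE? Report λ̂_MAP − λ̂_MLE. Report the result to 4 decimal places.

Σxᵢ = 23. Posterior is Gamma(28, 9); MAP = (28−1)/9 = 27/9 ≈ 3.00000.
MLE = x̄ = 23/3 ≈ 7.66667.
Difference = 27/9 − 23/3 = -14/3 ≈ -4.6667.

MAP − MLE = -4.6667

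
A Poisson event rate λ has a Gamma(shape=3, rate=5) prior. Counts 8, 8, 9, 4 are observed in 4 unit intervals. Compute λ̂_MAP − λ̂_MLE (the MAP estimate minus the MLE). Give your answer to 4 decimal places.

Σxᵢ = 29. Posterior is Gamma(32, 9); MAP = (32−1)/9 = 31/9 ≈ 3.44444.
MLE = x̄ = 29/4 ≈ 7.25000.
Difference = 31/9 − 29/4 = -137/36 ≈ -3.8056.

MAP − MLE = -3.8056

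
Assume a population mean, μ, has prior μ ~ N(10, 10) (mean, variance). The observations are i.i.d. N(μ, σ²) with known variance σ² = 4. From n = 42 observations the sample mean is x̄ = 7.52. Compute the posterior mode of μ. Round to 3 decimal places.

μ̂_MAP = 7.543

n = 42, x̄ = 7.52.
For a Normal prior and Normal likelihood with known variance, the posterior is Normal; its mode equals its mean, the precision-weighted average.
Prior precision 1/σ₀² = 1/10 = 0.1; data precision n/σ² = 42/4 = 10.5.
μ̂ = (0.1·10 + 10.5·7.52) / (0.1 + 10.5) = 79.96/10.6 = 1999/265 ≈ 7.543.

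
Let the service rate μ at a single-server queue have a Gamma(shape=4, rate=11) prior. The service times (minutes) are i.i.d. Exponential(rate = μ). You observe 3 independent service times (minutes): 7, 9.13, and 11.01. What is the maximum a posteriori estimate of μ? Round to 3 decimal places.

The Exponential(rate=μ) likelihood is ∝ μ^n e^(−μΣtᵢ). Here n = 3 and Σtᵢ = 7 + 9.13 + 11.01 = 27.14.
Posterior ∝ μ^3e^(−11μ) · μ^3e^(−27.14μ) = μ^6e^(−38.14μ), i.e. Gamma(7, 38.14).
Mode = (a−1)/b = 6/38.14 ≈ 0.157.

μ̂_MAP = 0.157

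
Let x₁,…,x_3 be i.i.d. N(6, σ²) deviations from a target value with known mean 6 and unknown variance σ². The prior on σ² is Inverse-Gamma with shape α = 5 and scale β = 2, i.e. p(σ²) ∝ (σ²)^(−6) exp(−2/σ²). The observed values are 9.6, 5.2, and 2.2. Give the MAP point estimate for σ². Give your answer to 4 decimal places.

Sum of squared deviations about the known mean: SS = (9.6−6)² + (5.2−6)² + (2.2−6)² = 28.04.
The Normal likelihood contributes (σ²)^(−n/2) exp(−SS/(2σ²)), so the posterior is Inverse-Gamma(α + n/2, β + SS/2) = Inverse-Gamma(6.5, 16.02).
The mode of Inverse-Gamma(a, b) is b/(a+1) = 16.02/7.5 ≈ 2.1360.

σ̂²_MAP = 2.1360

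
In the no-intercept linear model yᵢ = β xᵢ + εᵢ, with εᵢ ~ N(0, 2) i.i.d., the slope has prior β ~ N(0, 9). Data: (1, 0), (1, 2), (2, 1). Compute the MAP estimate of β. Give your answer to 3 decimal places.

β̂_MAP = 0.643

log p(β | y) = −Σ(yᵢ − βxᵢ)²/(2·2) − β²/(2·9) + const.
Setting the derivative to zero: Σxᵢ(yᵢ − βxᵢ)/2 − β/9 = 0, so β = Σxᵢyᵢ / (Σxᵢ² + σ²/τ²).
Σxᵢyᵢ = 1·0 + 1·2 + 2·1 = 4; Σxᵢ² = 6; σ²/τ² = 2/9.
β̂_MAP = 4 / (6 + 2/9) = 4/(56/9) = 9/14 ≈ 0.643.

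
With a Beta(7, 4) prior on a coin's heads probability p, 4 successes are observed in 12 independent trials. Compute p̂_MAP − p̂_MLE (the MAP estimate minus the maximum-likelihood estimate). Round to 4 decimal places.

MAP − MLE = 0.1429

Posterior is Beta(11, 12); MAP = (11−1)/(23−2) = 10/21 ≈ 0.47619.
MLE ignores the prior: p̂_MLE = k/n = 4/12 ≈ 0.33333.
Difference = 10/21 − 4/12 = 1/7 ≈ 0.1429.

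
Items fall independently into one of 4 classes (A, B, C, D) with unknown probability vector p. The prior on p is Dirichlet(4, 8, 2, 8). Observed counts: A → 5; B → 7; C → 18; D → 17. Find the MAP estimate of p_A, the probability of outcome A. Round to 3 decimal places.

The posterior is Dirichlet(αᵢ + nᵢ) = Dirichlet(9, 15, 20, 25).
For a Dirichlet(a₁,…,a_K) with all aᵢ > 1, the mode has j-th component (aⱼ − 1)/(Σaᵢ − K).
Here Σaᵢ = 69 and K = 4, so p_A = (9 − 1)/(69 − 4) = 8/65 ≈ 0.123.

MAP estimate of p_A = 0.123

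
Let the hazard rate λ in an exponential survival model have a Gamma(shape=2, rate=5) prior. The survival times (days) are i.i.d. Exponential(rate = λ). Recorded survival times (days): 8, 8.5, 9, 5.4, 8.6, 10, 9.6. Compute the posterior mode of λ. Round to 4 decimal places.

λ̂_MAP = 0.1248

The Exponential(rate=λ) likelihood is ∝ λ^n e^(−λΣtᵢ). Here n = 7 and Σtᵢ = 8 + 8.5 + 9 + 5.4 + 8.6 + 10 + 9.6 = 59.1.
Posterior ∝ λe^(−5λ) · λ^7e^(−59.1λ) = λ^8e^(−64.1λ), i.e. Gamma(9, 64.1).
Mode = (a−1)/b = 8/64.1 ≈ 0.1248.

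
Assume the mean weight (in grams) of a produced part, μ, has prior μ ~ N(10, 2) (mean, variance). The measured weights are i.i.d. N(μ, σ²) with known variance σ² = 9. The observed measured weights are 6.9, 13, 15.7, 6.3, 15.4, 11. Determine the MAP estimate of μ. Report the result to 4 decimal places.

μ̂_MAP = 10.7905

n = 6; x̄ = (6.9 + 13 + 15.7 + 6.3 + 15.4 + 11)/6 = 68.3/6 = 683/60 ≈ 11.3833.
For a Normal prior and Normal likelihood with known variance, the posterior is Normal; its mode equals its mean, the precision-weighted average.
Prior precision 1/σ₀² = 1/2 = 0.5; data precision n/σ² = 6/9 = 2/3.
μ̂ = (0.5·10 + (2/3)·(683/60)) / (0.5 + 2/3) = (1133/90)/(7/6) = 1133/105 ≈ 10.7905.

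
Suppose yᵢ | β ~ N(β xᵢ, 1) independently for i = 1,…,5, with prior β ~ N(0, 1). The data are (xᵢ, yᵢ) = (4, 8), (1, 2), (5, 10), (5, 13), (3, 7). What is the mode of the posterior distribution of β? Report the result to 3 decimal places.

log p(β | y) = −Σ(yᵢ − βxᵢ)²/(2·1) − β²/(2·1) + const.
Setting the derivative to zero: Σxᵢ(yᵢ − βxᵢ)/1 − β/1 = 0, so β = Σxᵢyᵢ / (Σxᵢ² + σ²/τ²).
Σxᵢyᵢ = 4·8 + 1·2 + 5·10 + 5·13 + 3·7 = 170; Σxᵢ² = 76; σ²/τ² = 1.
β̂_MAP = 170 / (76 + 1) = 170/77 ≈ 2.208.

β̂_MAP = 2.208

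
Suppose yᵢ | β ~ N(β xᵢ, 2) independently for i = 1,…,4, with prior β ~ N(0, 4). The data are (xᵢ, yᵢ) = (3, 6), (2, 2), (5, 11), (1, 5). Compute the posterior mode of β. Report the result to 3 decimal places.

β̂_MAP = 2.076

log p(β | y) = −Σ(yᵢ − βxᵢ)²/(2·2) − β²/(2·4) + const.
Setting the derivative to zero: Σxᵢ(yᵢ − βxᵢ)/2 − β/4 = 0, so β = Σxᵢyᵢ / (Σxᵢ² + σ²/τ²).
Σxᵢyᵢ = 3·6 + 2·2 + 5·11 + 1·5 = 82; Σxᵢ² = 39; σ²/τ² = 0.5.
β̂_MAP = 82 / (39 + 0.5) = 82/39.5 ≈ 2.076.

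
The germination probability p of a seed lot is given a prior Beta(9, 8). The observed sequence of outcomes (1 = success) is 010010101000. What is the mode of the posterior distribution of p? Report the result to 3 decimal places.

Prior: Beta(9, 8).
Data: 4 successes in 12 trials (from the sequence). The binomial likelihood contributes p^4(1−p)^8, so the posterior is Beta(9+4, 8+8) = Beta(13, 16).
For Beta(a, b) with a, b > 1 the mode is (a−1)/(a+b−2) = 12/27 ≈ 0.444.

p̂_MAP = 0.444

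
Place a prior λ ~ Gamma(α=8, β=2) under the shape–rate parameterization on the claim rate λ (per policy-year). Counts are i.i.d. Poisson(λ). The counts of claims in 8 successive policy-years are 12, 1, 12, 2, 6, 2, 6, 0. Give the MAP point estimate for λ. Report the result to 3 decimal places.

λ̂_MAP = 4.800

Σxᵢ = 12+1+12+2+6+2+6+0 = 41, with n = 8.
Posterior ∝ λ^7e^(−2λ) · λ^41e^(−8λ) = λ^48e^(−10λ), i.e. Gamma(shape=49, rate=10).
The mode of a Gamma(a, b) with a ≥ 1 (shape–rate) is (a−1)/b = 48/10 ≈ 4.800.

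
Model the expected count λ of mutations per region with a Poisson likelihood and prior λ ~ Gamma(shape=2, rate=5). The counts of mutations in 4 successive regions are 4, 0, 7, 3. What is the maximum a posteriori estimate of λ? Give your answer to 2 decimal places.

Σxᵢ = 4+0+7+3 = 14, with n = 4.
Posterior ∝ λe^(−5λ) · λ^14e^(−4λ) = λ^15e^(−9λ), i.e. Gamma(shape=16, rate=9).
The mode of a Gamma(a, b) with a ≥ 1 (shape–rate) is (a−1)/b = 15/9 ≈ 1.67.

λ̂_MAP = 1.67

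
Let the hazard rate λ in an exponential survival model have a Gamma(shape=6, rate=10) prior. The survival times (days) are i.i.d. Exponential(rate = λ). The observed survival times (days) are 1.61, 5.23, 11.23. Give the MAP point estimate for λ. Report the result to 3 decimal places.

The Exponential(rate=λ) likelihood is ∝ λ^n e^(−λΣtᵢ). Here n = 3 and Σtᵢ = 1.61 + 5.23 + 11.23 = 18.07.
Posterior ∝ λ^5e^(−10λ) · λ^3e^(−18.07λ) = λ^8e^(−28.07λ), i.e. Gamma(9, 28.07).
Mode = (a−1)/b = 8/28.07 ≈ 0.285.

λ̂_MAP = 0.285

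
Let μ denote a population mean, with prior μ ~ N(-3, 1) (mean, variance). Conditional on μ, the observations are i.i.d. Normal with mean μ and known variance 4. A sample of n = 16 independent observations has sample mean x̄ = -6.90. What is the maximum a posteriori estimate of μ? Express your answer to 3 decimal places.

μ̂_MAP = -6.120

n = 16, x̄ = -6.90.
For a Normal prior and Normal likelihood with known variance, the posterior is Normal; its mode equals its mean, the precision-weighted average.
Prior precision 1/σ₀² = 1/1 = 1; data precision n/σ² = 16/4 = 4.
μ̂ = (1·(-3) + 4·(-6.9)) / (1 + 4) = (-30.6)/5 = -6.120.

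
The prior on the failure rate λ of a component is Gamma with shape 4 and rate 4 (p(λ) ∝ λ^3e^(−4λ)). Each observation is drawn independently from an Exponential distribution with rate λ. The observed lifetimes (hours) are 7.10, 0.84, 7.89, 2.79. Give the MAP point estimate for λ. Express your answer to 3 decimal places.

λ̂_MAP = 0.309

The Exponential(rate=λ) likelihood is ∝ λ^n e^(−λΣtᵢ). Here n = 4 and Σtᵢ = 7.10 + 0.84 + 7.89 + 2.79 = 18.62.
Posterior ∝ λ^3e^(−4λ) · λ^4e^(−18.62λ) = λ^7e^(−22.62λ), i.e. Gamma(8, 22.62).
Mode = (a−1)/b = 7/22.62 ≈ 0.309.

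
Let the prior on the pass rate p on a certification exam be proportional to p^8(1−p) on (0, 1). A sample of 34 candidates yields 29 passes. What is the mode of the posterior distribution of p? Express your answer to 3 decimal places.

The prior density ∝ p^8(1−p)^1 is the kernel of Beta(9, 2).
Data: 29 successes in 34 trials. The binomial likelihood contributes p^29(1−p)^5, so the posterior is Beta(9+29, 2+5) = Beta(38, 7).
For Beta(a, b) with a, b > 1 the mode is (a−1)/(a+b−2) = 37/43 ≈ 0.860.

p̂_MAP = 0.860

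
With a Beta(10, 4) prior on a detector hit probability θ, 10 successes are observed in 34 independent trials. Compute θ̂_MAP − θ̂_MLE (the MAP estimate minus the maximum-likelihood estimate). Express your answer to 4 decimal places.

Posterior is Beta(20, 28); MAP = (20−1)/(48−2) = 19/46 ≈ 0.41304.
MLE ignores the prior: θ̂_MLE = k/n = 10/34 ≈ 0.29412.
Difference = 19/46 − 10/34 = 93/782 ≈ 0.1189.

MAP − MLE = 0.1189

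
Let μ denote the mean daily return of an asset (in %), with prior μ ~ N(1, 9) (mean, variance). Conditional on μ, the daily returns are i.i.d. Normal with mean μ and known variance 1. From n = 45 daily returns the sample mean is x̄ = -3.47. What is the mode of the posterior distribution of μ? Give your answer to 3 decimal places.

n = 45, x̄ = -3.47.
For a Normal prior and Normal likelihood with known variance, the posterior is Normal; its mode equals its mean, the precision-weighted average.
Prior precision 1/σ₀² = 1/9; data precision n/σ² = 45/1 = 45.
μ̂ = ((1/9)·1 + 45·(-3.47)) / (1/9 + 45) = (-28087/180)/(406/9) = -28087/8120 ≈ -3.459.

μ̂_MAP = -3.459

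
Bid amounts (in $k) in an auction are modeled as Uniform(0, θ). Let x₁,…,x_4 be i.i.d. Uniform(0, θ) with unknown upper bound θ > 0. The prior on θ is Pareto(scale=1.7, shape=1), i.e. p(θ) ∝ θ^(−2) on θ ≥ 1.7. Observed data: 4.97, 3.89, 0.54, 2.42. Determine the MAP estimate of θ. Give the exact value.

The Uniform(0, θ) likelihood is θ^(−n) for θ ≥ max(xᵢ), zero otherwise. Here max(xᵢ) = 4.97.
Posterior ∝ θ^(−2) · θ^(−4) = θ^(−6) on θ ≥ max(1.7, 4.97) = 4.97.
This density is strictly decreasing in θ, so the posterior mode lies at the lower boundary of the support.

θ̂_MAP = 4.97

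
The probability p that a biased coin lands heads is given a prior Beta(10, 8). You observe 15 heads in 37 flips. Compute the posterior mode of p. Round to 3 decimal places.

p̂_MAP = 0.453

Prior: Beta(10, 8).
Data: 15 successes in 37 trials. The binomial likelihood contributes p^15(1−p)^22, so the posterior is Beta(10+15, 8+22) = Beta(25, 30).
For Beta(a, b) with a, b > 1 the mode is (a−1)/(a+b−2) = 24/53 ≈ 0.453.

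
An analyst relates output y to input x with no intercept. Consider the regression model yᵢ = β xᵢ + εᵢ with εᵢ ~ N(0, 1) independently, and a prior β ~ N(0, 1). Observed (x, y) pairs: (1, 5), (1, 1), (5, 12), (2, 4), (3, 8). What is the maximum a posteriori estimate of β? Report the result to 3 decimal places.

log p(β | y) = −Σ(yᵢ − βxᵢ)²/(2·1) − β²/(2·1) + const.
Setting the derivative to zero: Σxᵢ(yᵢ − βxᵢ)/1 − β/1 = 0, so β = Σxᵢyᵢ / (Σxᵢ² + σ²/τ²).
Σxᵢyᵢ = 1·5 + 1·1 + 5·12 + 2·4 + 3·8 = 98; Σxᵢ² = 40; σ²/τ² = 1.
β̂_MAP = 98 / (40 + 1) = 98/41 ≈ 2.390.

β̂_MAP = 2.390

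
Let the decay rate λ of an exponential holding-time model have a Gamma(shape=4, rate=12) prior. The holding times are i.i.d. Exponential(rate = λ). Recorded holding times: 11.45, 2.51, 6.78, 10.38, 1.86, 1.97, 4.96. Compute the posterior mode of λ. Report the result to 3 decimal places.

The Exponential(rate=λ) likelihood is ∝ λ^n e^(−λΣtᵢ). Here n = 7 and Σtᵢ = 11.45 + 2.51 + 6.78 + 10.38 + 1.86 + 1.97 + 4.96 = 39.91.
Posterior ∝ λ^3e^(−12λ) · λ^7e^(−39.91λ) = λ^10e^(−51.91λ), i.e. Gamma(11, 51.91).
Mode = (a−1)/b = 10/51.91 ≈ 0.193.

λ̂_MAP = 0.193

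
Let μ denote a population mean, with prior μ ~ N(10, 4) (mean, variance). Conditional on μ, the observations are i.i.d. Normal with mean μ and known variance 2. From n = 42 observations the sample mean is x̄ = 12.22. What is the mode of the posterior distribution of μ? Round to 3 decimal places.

n = 42, x̄ = 12.22.
For a Normal prior and Normal likelihood with known variance, the posterior is Normal; its mode equals its mean, the precision-weighted average.
Prior precision 1/σ₀² = 1/4 = 0.25; data precision n/σ² = 42/2 = 21.
μ̂ = (0.25·10 + 21·12.22) / (0.25 + 21) = 259.12/21.25 = 25912/2125 ≈ 12.194.

μ̂_MAP = 12.194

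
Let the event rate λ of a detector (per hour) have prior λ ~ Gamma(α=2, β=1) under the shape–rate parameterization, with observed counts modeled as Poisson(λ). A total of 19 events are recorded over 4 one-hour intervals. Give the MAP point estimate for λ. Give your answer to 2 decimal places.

λ̂_MAP = 4.00

Σxᵢ = 19, n = 4.
Posterior ∝ λe^(−1λ) · λ^19e^(−4λ) = λ^20e^(−5λ), i.e. Gamma(shape=21, rate=5).
The mode of a Gamma(a, b) with a ≥ 1 (shape–rate) is (a−1)/b = 20/5 ≈ 4.00.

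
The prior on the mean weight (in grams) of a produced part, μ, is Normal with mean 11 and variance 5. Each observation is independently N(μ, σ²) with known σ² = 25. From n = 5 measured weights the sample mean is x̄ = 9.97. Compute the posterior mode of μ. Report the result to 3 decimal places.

n = 5, x̄ = 9.97.
For a Normal prior and Normal likelihood with known variance, the posterior is Normal; its mode equals its mean, the precision-weighted average.
Prior precision 1/σ₀² = 1/5 = 0.2; data precision n/σ² = 5/25 = 0.2.
μ̂ = (0.2·11 + 0.2·9.97) / (0.2 + 0.2) = 4.194/0.4 = 10.485.

μ̂_MAP = 10.485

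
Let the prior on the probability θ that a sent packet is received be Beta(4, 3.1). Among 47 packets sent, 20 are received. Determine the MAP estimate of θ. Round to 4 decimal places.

θ̂_MAP = 0.4415

Prior: Beta(4, 3.1).
Data: 20 successes in 47 trials. The binomial likelihood contributes θ^20(1−θ)^27, so the posterior is Beta(4+20, 3.1+27) = Beta(24, 30.1).
For Beta(a, b) with a, b > 1 the mode is (a−1)/(a+b−2) = 23/52.1 ≈ 0.4415.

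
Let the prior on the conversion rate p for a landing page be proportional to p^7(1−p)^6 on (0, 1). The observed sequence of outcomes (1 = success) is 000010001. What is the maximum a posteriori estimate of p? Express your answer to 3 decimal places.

The prior density ∝ p^7(1−p)^6 is the kernel of Beta(8, 7).
Data: 2 successes in 9 trials (from the sequence). The binomial likelihood contributes p^2(1−p)^7, so the posterior is Beta(8+2, 7+7) = Beta(10, 14).
For Beta(a, b) with a, b > 1 the mode is (a−1)/(a+b−2) = 9/22 ≈ 0.409.

p̂_MAP = 0.409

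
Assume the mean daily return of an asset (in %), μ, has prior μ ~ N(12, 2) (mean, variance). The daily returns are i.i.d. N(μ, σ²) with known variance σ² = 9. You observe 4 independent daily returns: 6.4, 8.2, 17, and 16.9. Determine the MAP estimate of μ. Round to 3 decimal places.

μ̂_MAP = 12.059

n = 4; x̄ = (6.4 + 8.2 + 17 + 16.9)/4 = 48.5/4 = 12.125.
For a Normal prior and Normal likelihood with known variance, the posterior is Normal; its mode equals its mean, the precision-weighted average.
Prior precision 1/σ₀² = 1/2 = 0.5; data precision n/σ² = 4/9.
μ̂ = (0.5·12 + (4/9)·12.125) / (0.5 + 4/9) = (205/18)/(17/18) = 205/17 ≈ 12.059.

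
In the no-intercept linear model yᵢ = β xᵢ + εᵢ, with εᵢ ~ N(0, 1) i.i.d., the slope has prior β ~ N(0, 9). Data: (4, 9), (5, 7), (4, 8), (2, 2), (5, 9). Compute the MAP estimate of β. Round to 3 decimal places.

β̂_MAP = 1.765

log p(β | y) = −Σ(yᵢ − βxᵢ)²/(2·1) − β²/(2·9) + const.
Setting the derivative to zero: Σxᵢ(yᵢ − βxᵢ)/1 − β/9 = 0, so β = Σxᵢyᵢ / (Σxᵢ² + σ²/τ²).
Σxᵢyᵢ = 4·9 + 5·7 + 4·8 + 2·2 + 5·9 = 152; Σxᵢ² = 86; σ²/τ² = 1/9.
β̂_MAP = 152 / (86 + 1/9) = 152/(775/9) = 1368/775 ≈ 1.765.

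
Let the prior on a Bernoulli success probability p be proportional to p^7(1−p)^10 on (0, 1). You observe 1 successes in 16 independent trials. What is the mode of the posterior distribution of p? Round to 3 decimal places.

The prior density ∝ p^7(1−p)^10 is the kernel of Beta(8, 11).
Data: 1 success in 16 trials. The binomial likelihood contributes p(1−p)^15, so the posterior is Beta(8+1, 11+15) = Beta(9, 26).
For Beta(a, b) with a, b > 1 the mode is (a−1)/(a+b−2) = 8/33 ≈ 0.242.

p̂_MAP = 0.242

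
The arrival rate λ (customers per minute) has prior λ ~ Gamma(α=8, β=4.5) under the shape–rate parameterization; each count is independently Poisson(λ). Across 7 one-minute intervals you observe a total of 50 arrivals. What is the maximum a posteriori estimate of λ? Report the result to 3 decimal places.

Σxᵢ = 50, n = 7.
Posterior ∝ λ^7e^(−4.5λ) · λ^50e^(−7λ) = λ^57e^(−11.5λ), i.e. Gamma(shape=58, rate=11.5).
The mode of a Gamma(a, b) with a ≥ 1 (shape–rate) is (a−1)/b = 57/11.5 ≈ 4.957.

λ̂_MAP = 4.957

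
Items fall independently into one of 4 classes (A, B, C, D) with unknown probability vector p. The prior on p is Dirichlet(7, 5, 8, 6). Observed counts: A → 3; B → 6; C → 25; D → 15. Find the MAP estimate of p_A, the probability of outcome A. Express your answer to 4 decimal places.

The posterior is Dirichlet(αᵢ + nᵢ) = Dirichlet(10, 11, 33, 21).
For a Dirichlet(a₁,…,a_K) with all aᵢ > 1, the mode has j-th component (aⱼ − 1)/(Σaᵢ − K).
Here Σaᵢ = 75 and K = 4, so p_A = (10 − 1)/(75 − 4) = 9/71 ≈ 0.1268.

MAP estimate of p_A = 0.1268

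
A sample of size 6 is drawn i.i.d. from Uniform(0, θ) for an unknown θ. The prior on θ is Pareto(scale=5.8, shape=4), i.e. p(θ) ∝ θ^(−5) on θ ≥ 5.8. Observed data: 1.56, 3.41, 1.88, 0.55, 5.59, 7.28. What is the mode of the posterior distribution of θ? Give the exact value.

θ̂_MAP = 7.28

The Uniform(0, θ) likelihood is θ^(−n) for θ ≥ max(xᵢ), zero otherwise. Here max(xᵢ) = 7.28.
Posterior ∝ θ^(−5) · θ^(−6) = θ^(−11) on θ ≥ max(5.8, 7.28) = 7.28.
This density is strictly decreasing in θ, so the posterior mode lies at the lower boundary of the support.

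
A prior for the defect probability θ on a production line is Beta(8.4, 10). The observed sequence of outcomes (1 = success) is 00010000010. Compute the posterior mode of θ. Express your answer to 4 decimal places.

Prior: Beta(8.4, 10).
Data: 2 successes in 11 trials (from the sequence). The binomial likelihood contributes θ^2(1−θ)^9, so the posterior is Beta(8.4+2, 10+9) = Beta(10.4, 19).
For Beta(a, b) with a, b > 1 the mode is (a−1)/(a+b−2) = 9.4/27.4 ≈ 0.3431.

θ̂_MAP = 0.3431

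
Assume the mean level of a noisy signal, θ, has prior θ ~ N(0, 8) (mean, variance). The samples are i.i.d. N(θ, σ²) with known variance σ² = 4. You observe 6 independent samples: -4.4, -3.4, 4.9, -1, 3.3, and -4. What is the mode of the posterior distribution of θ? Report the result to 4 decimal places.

n = 6; x̄ = ((-4.4) + (-3.4) + 4.9 + (-1) + 3.3 + (-4))/6 = -4.6/6 = -23/30 ≈ -0.7667.
For a Normal prior and Normal likelihood with known variance, the posterior is Normal; its mode equals its mean, the precision-weighted average.
Prior precision 1/σ₀² = 1/8 = 0.125; data precision n/σ² = 6/4 = 1.5.
θ̂ = (0.125·0 + 1.5·(-23/30)) / (0.125 + 1.5) = (-1.15)/1.625 = -46/65 ≈ -0.7077.

θ̂_MAP = -0.7077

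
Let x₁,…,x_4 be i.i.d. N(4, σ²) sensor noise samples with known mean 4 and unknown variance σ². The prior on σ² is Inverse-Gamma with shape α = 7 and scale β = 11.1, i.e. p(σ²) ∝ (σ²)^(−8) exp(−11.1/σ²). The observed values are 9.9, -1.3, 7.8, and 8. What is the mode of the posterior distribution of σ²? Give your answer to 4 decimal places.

σ̂²_MAP = 5.7770

Sum of squared deviations about the known mean: SS = (9.9−4)² + (-1.3−4)² + (7.8−4)² + (8−4)² = 93.34.
The Normal likelihood contributes (σ²)^(−n/2) exp(−SS/(2σ²)), so the posterior is Inverse-Gamma(α + n/2, β + SS/2) = Inverse-Gamma(9, 57.77).
The mode of Inverse-Gamma(a, b) is b/(a+1) = 57.77/10 ≈ 5.7770.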